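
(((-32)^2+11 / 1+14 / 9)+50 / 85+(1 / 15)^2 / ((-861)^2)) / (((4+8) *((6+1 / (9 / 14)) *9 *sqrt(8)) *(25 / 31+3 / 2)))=0.19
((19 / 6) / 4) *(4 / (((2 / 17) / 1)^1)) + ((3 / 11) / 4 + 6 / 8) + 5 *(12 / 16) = 1039 / 33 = 31.48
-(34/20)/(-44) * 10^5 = 42500/11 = 3863.64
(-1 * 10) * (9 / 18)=-5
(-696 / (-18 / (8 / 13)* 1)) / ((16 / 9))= 174 / 13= 13.38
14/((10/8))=56/5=11.20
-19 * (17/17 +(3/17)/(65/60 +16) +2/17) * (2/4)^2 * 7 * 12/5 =-1568469/17425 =-90.01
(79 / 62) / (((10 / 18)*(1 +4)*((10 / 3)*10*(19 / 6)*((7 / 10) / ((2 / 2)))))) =6399 / 1030750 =0.01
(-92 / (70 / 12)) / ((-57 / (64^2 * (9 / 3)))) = 2260992 / 665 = 3399.99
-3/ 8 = -0.38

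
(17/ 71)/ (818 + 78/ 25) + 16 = 23320233/ 1457488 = 16.00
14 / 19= 0.74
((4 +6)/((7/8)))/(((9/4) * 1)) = 320/63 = 5.08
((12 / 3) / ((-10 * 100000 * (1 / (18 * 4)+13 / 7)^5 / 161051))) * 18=-5892079940322250752 / 11651410129889734375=-0.51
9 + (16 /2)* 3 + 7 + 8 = 48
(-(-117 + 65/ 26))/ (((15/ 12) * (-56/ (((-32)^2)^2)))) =-60030976/ 35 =-1715170.74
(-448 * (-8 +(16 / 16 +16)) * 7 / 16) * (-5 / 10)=882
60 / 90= 2 / 3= 0.67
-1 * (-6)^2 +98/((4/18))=405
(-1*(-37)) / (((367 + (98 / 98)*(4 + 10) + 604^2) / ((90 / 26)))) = 1665 / 4747561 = 0.00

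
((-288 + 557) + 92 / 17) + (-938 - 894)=-26479 / 17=-1557.59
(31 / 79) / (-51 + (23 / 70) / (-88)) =-0.01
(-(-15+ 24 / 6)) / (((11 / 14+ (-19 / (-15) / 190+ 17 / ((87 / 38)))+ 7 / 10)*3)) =0.41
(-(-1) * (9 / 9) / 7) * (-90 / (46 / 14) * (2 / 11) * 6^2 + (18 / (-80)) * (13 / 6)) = -3638667 / 141680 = -25.68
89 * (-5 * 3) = -1335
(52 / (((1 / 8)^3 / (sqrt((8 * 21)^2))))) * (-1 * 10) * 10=-447283200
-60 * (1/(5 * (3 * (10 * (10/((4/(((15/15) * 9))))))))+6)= -81004/225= -360.02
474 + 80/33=15722/33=476.42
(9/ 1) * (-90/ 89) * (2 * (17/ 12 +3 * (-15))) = 70605/ 89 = 793.31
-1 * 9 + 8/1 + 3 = 2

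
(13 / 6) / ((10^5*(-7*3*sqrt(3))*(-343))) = 13*sqrt(3) / 12965400000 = 0.00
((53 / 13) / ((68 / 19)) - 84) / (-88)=6659 / 7072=0.94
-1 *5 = -5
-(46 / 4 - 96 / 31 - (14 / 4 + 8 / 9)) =-1120 / 279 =-4.01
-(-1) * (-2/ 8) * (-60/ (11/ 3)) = 45/ 11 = 4.09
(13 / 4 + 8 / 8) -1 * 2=9 / 4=2.25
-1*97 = -97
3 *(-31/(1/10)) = -930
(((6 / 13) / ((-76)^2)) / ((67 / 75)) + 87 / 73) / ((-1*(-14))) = 218860401 / 2570787856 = 0.09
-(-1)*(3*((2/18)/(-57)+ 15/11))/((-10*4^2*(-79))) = 1921/5943960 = 0.00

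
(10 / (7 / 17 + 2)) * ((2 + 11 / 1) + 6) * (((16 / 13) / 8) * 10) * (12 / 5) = 155040 / 533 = 290.88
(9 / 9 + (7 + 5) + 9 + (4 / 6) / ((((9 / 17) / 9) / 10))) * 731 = 296786 / 3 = 98928.67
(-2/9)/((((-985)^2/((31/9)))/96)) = -1984/26196075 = -0.00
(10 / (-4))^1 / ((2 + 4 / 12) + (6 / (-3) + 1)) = -15 / 8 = -1.88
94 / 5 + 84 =514 / 5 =102.80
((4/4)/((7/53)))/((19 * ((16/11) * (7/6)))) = 1749/7448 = 0.23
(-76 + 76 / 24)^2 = 190969 / 36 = 5304.69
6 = 6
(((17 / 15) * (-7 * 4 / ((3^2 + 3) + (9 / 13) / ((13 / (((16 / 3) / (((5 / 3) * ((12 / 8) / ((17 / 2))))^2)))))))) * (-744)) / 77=3562520 / 177573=20.06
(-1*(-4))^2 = 16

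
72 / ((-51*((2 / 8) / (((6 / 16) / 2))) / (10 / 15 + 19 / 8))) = -219 / 68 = -3.22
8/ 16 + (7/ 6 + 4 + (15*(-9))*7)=-2818/ 3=-939.33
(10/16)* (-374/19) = -935/76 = -12.30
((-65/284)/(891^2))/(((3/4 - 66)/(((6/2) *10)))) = 650/4903802937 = 0.00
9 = 9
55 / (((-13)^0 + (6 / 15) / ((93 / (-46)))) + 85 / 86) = 2199450 / 71603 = 30.72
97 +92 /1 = 189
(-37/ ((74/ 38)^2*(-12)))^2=130321/ 197136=0.66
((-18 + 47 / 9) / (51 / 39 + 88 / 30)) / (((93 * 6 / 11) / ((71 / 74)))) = -0.06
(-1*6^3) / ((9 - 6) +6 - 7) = -108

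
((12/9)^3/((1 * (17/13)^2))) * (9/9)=10816/7803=1.39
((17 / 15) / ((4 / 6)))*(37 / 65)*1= 629 / 650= 0.97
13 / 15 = 0.87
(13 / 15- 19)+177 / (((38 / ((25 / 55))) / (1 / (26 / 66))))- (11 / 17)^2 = -28219537 / 2141490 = -13.18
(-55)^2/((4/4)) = 3025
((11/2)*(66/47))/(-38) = -363/1786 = -0.20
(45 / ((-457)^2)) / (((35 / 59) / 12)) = 0.00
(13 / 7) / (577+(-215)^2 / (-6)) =-0.00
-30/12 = -5/2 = -2.50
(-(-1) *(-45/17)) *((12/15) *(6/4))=-54/17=-3.18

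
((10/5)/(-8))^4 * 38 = 19/128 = 0.15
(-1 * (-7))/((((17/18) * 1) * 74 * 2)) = 63/1258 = 0.05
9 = 9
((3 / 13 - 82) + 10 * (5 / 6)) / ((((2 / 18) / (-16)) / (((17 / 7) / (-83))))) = -2337024 / 7553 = -309.42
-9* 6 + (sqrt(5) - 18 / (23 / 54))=-2214 / 23 + sqrt(5)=-94.02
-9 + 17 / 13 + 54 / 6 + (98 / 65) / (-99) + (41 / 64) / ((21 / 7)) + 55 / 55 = 1032073 / 411840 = 2.51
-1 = -1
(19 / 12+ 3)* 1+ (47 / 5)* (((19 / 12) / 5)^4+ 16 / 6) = 1927445087 / 64800000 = 29.74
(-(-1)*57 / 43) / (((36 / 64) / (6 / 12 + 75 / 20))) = 10.02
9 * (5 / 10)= 9 / 2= 4.50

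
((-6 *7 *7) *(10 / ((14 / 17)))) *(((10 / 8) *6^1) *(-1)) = 26775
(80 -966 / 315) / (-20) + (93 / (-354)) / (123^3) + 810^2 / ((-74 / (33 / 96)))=-4958586298240667 / 1624909064400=-3051.61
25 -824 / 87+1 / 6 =2731 / 174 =15.70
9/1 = 9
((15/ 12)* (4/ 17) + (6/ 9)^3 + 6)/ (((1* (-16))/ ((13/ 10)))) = -7865/ 14688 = -0.54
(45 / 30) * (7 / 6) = 7 / 4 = 1.75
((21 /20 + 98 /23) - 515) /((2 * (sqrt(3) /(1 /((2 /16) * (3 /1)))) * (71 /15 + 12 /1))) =-234457 * sqrt(3) /17319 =-23.45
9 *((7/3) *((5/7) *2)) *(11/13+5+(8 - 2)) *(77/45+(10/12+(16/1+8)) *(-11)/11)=-320474/39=-8217.28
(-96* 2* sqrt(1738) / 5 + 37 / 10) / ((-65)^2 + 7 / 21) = 111 / 126760-144* sqrt(1738) / 15845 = -0.38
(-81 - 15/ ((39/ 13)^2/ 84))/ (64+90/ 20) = -442/ 137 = -3.23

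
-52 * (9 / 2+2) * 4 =-1352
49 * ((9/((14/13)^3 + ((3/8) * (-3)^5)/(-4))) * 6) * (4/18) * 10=413387520/1689421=244.69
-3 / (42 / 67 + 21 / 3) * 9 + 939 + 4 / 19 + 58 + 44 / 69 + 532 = 1526.31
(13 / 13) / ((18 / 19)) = 19 / 18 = 1.06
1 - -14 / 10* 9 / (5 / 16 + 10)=2.22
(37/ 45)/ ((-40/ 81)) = -1.66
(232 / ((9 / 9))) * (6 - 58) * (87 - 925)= 10109632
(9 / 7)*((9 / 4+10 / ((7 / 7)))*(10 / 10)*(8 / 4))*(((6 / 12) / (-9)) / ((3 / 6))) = -7 / 2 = -3.50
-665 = -665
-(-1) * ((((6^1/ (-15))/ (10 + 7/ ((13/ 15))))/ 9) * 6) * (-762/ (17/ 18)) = 237744/ 19975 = 11.90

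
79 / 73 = 1.08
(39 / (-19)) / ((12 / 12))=-39 / 19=-2.05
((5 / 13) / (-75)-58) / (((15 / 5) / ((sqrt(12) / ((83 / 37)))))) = -837014 *sqrt(3) / 48555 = -29.86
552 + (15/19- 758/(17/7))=240.67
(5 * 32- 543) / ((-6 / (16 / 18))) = 1532 / 27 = 56.74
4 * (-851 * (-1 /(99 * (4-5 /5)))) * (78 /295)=88504 /29205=3.03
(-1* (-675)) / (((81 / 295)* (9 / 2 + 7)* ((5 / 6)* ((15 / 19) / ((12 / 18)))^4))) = 492092096 / 3772575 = 130.44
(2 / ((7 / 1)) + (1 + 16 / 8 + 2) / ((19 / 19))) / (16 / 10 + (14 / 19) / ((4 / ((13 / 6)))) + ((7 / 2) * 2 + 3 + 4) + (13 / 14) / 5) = 8436 / 25831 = 0.33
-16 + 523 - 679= -172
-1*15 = -15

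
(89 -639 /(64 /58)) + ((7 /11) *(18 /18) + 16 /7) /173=-208906043 /426272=-490.08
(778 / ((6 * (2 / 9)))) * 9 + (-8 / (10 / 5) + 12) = 10519 / 2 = 5259.50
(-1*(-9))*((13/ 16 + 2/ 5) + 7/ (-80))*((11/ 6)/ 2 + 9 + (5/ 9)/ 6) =3243/ 32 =101.34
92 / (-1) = -92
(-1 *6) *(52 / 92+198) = -27402 / 23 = -1191.39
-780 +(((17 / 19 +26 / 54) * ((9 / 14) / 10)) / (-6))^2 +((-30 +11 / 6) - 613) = -814504031591 / 573123600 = -1421.17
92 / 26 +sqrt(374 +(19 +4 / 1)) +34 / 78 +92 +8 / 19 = sqrt(397) +71429 / 741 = 116.32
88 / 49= 1.80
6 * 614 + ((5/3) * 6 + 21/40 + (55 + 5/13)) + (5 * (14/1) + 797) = 2400793/520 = 4616.91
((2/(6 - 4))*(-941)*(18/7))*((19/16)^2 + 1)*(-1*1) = 5225373/896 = 5831.89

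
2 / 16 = 1 / 8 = 0.12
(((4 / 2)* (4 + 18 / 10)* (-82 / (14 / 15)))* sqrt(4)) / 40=-3567 / 70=-50.96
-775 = -775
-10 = -10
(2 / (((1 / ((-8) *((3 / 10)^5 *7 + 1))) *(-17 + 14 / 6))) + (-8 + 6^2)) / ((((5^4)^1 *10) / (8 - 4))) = 0.02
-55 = -55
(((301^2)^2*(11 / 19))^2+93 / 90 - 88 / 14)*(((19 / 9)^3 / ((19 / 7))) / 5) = 1712129577158754013811227 / 109350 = 15657334953440823171.57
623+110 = 733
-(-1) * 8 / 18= 4 / 9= 0.44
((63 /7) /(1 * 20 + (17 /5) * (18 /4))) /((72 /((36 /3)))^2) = 5 /706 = 0.01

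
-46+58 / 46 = -1029 / 23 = -44.74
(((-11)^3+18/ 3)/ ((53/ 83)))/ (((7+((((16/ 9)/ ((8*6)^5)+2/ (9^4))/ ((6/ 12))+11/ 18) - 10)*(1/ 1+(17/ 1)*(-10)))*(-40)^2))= -278816256/ 342613540357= -0.00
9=9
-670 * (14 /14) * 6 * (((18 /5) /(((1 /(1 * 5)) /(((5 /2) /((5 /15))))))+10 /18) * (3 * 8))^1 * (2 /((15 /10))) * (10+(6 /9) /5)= -1590333440 /9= -176703715.56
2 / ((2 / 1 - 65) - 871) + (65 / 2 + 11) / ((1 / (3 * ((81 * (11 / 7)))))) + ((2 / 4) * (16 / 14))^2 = 760224065 / 45766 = 16611.11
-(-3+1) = 2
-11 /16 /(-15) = 0.05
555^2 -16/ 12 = 308023.67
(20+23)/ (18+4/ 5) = 215/ 94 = 2.29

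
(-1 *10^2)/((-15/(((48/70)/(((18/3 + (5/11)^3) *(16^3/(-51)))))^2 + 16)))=338021908426861849/3168955002716160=106.67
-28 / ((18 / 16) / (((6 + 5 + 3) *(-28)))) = 87808 / 9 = 9756.44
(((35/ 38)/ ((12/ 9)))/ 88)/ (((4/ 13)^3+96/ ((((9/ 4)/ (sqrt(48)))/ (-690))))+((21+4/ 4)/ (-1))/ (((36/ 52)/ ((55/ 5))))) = 7174381240845/ 108781982787738827591552 - 18883924850700 * sqrt(3)/ 849859240529209590559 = -0.00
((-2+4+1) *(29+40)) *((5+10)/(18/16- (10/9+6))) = -518.70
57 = 57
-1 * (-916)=916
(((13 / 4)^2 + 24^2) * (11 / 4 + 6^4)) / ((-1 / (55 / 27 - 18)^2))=-9056791487075 / 46656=-194118473.23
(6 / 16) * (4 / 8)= 3 / 16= 0.19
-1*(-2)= 2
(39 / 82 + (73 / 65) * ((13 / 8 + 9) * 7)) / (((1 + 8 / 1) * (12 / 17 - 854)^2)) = 103518355 / 8075232805536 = 0.00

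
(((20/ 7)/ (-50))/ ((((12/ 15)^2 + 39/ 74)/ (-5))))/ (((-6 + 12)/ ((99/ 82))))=30525/ 619633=0.05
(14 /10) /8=7 /40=0.18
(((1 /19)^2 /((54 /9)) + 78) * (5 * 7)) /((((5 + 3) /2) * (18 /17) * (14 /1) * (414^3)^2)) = 0.00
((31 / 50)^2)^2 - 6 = -36576479 / 6250000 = -5.85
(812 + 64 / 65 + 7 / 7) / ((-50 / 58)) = -1534361 / 1625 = -944.22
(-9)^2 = 81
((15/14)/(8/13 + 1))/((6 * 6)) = 65/3528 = 0.02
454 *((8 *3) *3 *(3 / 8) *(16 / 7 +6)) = 710964 / 7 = 101566.29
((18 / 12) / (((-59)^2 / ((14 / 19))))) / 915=7 / 20172395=0.00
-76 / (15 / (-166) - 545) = 0.14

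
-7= -7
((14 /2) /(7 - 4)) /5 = 7 /15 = 0.47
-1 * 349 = -349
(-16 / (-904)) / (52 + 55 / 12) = 24 / 76727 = 0.00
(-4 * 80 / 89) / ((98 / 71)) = -11360 / 4361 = -2.60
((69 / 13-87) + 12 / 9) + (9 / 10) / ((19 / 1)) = -595109 / 7410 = -80.31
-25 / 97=-0.26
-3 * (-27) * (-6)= -486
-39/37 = -1.05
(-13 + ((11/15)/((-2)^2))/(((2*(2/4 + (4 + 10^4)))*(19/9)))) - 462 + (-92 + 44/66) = -1174382771/2073660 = -566.33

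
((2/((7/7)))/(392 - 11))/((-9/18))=-4/381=-0.01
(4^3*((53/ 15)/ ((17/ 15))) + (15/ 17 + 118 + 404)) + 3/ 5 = 61456/ 85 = 723.01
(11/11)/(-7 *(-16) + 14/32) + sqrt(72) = 8.49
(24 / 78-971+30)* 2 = -24458 / 13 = -1881.38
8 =8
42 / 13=3.23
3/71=0.04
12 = 12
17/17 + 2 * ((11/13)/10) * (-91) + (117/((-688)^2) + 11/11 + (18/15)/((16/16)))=-28873399/2366720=-12.20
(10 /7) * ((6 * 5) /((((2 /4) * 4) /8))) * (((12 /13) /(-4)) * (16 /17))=-57600 /1547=-37.23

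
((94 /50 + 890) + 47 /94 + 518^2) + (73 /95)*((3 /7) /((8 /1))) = 269216.42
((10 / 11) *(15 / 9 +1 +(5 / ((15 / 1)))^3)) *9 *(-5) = -3650 / 33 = -110.61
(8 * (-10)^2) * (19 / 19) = 800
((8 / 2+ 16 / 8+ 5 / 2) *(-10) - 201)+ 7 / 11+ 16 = -269.36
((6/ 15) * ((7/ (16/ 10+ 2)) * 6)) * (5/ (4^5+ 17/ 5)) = 350/ 15411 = 0.02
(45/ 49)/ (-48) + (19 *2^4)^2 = 72454129/ 784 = 92415.98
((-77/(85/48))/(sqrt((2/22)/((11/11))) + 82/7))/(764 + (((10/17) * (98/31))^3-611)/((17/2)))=-1707805430029776/318572096893954675 + 13253478947016 * sqrt(11)/318572096893954675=-0.01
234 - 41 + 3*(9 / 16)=3115 / 16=194.69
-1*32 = -32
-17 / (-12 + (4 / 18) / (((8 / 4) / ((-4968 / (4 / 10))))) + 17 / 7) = 119 / 9727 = 0.01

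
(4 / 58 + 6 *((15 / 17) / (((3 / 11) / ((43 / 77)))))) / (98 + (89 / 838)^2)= 26438082112 / 237524851683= 0.11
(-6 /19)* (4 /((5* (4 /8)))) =-48 /95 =-0.51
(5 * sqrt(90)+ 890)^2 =26700 * sqrt(10)+ 794350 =878782.81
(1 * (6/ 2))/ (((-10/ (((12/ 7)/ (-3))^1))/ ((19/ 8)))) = 57/ 140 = 0.41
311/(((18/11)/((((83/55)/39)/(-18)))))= -25813/63180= -0.41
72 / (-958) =-36 / 479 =-0.08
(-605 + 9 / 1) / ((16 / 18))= -1341 / 2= -670.50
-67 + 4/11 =-733/11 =-66.64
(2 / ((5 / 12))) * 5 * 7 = 168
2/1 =2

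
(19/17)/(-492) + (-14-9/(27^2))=-3164893/225828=-14.01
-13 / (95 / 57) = -39 / 5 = -7.80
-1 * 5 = -5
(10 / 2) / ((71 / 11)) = 55 / 71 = 0.77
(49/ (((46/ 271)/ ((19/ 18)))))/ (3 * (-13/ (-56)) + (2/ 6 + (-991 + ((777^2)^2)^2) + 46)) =3532214/ 1540020574039897882337001249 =0.00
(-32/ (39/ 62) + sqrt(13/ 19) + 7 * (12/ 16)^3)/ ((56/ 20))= -598025/ 34944 + 5 * sqrt(247)/ 266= -16.82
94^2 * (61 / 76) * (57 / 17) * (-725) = -293079075 / 17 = -17239945.59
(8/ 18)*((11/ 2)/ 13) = 22/ 117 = 0.19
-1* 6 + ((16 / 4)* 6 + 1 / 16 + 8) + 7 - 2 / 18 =4745 / 144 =32.95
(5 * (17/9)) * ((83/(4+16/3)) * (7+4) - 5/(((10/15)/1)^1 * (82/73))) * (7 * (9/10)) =889389/164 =5423.10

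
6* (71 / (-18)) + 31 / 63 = -23.17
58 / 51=1.14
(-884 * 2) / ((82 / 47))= -41548 / 41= -1013.37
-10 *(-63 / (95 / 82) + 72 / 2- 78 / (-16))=10263 / 76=135.04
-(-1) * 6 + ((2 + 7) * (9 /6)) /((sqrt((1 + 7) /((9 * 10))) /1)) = 6 + 81 * sqrt(5) /4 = 51.28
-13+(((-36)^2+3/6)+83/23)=59207/46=1287.11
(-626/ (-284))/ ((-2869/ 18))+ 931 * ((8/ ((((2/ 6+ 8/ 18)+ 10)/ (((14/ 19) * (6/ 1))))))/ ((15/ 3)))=60365239803/ 98794015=611.02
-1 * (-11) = 11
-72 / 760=-9 / 95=-0.09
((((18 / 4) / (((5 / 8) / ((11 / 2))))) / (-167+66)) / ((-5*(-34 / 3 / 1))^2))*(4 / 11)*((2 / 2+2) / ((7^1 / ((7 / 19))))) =-0.00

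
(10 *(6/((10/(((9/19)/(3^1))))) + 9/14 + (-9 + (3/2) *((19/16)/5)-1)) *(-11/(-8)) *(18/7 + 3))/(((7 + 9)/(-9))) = 731748303/1906688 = 383.78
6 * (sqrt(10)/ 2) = 3 * sqrt(10) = 9.49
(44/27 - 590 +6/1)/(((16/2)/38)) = -74689/27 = -2766.26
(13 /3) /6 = 13 /18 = 0.72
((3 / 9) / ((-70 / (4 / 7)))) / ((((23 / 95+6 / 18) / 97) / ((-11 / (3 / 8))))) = 81092 / 6027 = 13.45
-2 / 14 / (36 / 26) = -13 / 126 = -0.10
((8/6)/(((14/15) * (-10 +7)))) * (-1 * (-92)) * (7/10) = -92/3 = -30.67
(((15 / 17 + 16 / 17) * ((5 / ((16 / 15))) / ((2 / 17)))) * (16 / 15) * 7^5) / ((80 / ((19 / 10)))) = 9899323 / 320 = 30935.38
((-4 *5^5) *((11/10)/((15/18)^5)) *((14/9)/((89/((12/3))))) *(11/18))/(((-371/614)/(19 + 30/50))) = 5591663616/117925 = 47417.12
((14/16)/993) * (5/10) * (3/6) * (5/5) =7/31776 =0.00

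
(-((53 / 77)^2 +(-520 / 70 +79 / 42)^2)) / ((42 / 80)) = -66700930 / 1120581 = -59.52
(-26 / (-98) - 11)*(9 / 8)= -2367 / 196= -12.08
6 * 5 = 30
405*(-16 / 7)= -6480 / 7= -925.71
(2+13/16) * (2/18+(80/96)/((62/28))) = 85/62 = 1.37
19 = 19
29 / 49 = 0.59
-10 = -10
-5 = -5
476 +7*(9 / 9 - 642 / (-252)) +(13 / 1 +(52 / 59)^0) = 3089 / 6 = 514.83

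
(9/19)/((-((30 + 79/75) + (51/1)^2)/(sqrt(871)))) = -675 * sqrt(871)/3750676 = -0.01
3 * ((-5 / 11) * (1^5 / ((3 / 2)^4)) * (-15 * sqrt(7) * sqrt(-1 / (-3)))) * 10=4000 * sqrt(21) / 297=61.72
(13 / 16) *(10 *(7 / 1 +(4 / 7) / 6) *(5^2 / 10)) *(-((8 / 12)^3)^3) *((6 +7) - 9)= -6198400 / 413343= -15.00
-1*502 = -502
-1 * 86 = -86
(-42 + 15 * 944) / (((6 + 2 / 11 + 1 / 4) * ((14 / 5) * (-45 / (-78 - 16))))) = 9732008 / 5943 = 1637.56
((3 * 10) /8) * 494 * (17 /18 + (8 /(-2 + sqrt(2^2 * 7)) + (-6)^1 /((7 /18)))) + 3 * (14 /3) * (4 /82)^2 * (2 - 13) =-3614428679 /141204 + 1235 * sqrt(7) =-22329.71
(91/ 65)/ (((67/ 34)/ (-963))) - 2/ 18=-2063081/ 3015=-684.27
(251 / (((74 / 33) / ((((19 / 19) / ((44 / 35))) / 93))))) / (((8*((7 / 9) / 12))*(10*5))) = 6777 / 183520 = 0.04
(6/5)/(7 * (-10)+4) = -1/55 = -0.02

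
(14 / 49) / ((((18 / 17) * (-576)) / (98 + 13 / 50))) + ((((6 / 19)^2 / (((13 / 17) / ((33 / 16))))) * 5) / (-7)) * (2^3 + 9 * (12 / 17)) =-23871596053 / 8514979200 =-2.80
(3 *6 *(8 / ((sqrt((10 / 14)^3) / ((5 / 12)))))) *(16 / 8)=168 *sqrt(35) / 5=198.78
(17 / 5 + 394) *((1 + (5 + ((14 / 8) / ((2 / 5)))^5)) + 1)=104816735737 / 163840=639750.58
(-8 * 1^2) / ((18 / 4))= -16 / 9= -1.78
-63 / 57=-21 / 19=-1.11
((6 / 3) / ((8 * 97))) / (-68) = -1 / 26384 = -0.00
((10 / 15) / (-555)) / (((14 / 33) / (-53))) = 583 / 3885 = 0.15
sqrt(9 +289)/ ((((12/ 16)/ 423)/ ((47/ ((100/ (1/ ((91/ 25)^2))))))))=165675 * sqrt(298)/ 8281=345.37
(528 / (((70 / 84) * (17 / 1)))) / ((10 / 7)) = 11088 / 425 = 26.09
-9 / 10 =-0.90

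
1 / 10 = 0.10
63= 63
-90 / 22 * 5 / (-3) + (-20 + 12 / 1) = -13 / 11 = -1.18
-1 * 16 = -16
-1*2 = -2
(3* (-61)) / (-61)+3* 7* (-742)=-15579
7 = 7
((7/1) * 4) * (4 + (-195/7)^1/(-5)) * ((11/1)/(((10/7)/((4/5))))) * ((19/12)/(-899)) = -196042/67425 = -2.91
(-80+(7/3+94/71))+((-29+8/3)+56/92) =-166676/1633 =-102.07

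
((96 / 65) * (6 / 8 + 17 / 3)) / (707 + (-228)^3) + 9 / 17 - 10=-124027475397 / 13096067725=-9.47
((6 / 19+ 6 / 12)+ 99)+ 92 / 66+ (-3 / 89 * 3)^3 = 89471636407 / 884031126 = 101.21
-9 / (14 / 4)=-18 / 7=-2.57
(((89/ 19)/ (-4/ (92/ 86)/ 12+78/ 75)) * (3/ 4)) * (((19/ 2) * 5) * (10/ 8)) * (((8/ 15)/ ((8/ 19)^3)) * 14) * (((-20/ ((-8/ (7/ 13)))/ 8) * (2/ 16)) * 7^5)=3097192205769375/ 305856512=10126291.53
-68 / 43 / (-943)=68 / 40549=0.00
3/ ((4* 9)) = 1/ 12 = 0.08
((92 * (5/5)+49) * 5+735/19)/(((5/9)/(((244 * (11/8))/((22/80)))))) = 31029480/19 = 1633130.53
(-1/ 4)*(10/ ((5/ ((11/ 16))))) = -11/ 32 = -0.34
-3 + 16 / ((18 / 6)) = 7 / 3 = 2.33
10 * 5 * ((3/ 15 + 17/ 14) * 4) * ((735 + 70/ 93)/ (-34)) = -189750/ 31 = -6120.97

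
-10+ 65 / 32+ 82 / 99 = -22621 / 3168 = -7.14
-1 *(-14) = 14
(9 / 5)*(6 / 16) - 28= -1093 / 40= -27.32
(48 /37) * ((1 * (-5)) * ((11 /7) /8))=-330 /259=-1.27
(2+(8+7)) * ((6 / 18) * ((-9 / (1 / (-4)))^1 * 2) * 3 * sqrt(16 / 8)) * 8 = 9792 * sqrt(2) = 13847.98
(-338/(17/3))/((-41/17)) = 1014/41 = 24.73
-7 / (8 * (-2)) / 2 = 7 / 32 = 0.22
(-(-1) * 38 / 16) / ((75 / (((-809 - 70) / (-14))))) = 5567 / 2800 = 1.99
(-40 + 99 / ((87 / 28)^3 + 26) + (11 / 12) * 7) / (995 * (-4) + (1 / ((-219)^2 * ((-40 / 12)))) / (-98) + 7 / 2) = 122546902534469 / 15316728581645039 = 0.01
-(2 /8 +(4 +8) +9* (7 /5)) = -24.85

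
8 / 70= 4 / 35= 0.11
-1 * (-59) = 59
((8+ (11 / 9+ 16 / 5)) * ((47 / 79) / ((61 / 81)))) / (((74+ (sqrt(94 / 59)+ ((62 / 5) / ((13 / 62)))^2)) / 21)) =266816209736284065 / 4623820426233255619 - 2532543141375 * sqrt(5546) / 9247640852466511238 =0.06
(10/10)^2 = 1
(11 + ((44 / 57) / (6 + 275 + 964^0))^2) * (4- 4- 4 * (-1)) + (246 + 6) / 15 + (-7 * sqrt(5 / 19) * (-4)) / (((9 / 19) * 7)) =4 * sqrt(95) / 9 + 19636393856 / 322966845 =65.13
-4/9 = -0.44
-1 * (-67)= 67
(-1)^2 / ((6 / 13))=13 / 6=2.17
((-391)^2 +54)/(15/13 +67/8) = 15905240/991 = 16049.69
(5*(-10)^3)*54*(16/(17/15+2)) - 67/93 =-6026403149/4371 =-1378724.12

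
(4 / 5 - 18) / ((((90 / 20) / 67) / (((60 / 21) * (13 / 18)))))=-299624 / 567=-528.44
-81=-81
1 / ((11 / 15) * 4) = 15 / 44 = 0.34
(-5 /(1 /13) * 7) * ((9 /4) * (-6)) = 12285 /2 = 6142.50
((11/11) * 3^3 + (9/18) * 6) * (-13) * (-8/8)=390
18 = 18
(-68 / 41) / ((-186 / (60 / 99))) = 680 / 125829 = 0.01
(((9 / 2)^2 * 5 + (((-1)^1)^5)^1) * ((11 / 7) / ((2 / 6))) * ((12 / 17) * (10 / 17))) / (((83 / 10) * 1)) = 3969900 / 167909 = 23.64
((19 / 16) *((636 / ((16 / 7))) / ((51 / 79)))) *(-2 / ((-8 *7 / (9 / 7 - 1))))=79553 / 15232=5.22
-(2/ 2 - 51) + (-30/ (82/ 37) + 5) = 41.46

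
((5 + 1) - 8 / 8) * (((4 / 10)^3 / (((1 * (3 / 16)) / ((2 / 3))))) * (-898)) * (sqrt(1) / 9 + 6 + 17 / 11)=-174255104 / 22275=-7822.90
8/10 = 4/5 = 0.80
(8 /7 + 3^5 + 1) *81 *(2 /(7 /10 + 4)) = 8449.60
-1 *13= -13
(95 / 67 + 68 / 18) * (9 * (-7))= -327.33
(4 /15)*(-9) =-2.40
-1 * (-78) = 78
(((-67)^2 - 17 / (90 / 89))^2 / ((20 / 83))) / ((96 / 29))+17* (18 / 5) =389944182649063 / 15552000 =25073571.42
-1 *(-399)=399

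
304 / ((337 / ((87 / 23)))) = 3.41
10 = 10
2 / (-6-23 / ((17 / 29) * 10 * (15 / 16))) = -1275 / 6493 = -0.20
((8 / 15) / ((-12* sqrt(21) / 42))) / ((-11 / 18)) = 8* sqrt(21) / 55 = 0.67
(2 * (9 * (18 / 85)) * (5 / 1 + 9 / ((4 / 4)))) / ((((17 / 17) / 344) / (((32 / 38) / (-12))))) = -2080512 / 1615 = -1288.24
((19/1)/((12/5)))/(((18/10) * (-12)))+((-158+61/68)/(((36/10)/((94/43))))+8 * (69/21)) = -460760651/6631632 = -69.48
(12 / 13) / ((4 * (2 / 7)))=21 / 26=0.81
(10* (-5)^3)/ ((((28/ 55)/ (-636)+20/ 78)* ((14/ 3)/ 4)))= -852637500/ 203413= -4191.66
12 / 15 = 4 / 5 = 0.80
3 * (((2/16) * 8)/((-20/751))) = -2253/20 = -112.65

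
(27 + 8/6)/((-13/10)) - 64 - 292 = -14734/39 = -377.79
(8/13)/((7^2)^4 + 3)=2/18735613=0.00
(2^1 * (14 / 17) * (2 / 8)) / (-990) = -7 / 16830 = -0.00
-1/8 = -0.12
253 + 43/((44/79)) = 330.20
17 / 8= 2.12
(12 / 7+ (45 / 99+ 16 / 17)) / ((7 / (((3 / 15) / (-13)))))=-4071 / 595595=-0.01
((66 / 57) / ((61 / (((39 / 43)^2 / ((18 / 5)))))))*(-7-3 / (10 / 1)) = -135707 / 4285982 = -0.03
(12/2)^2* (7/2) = 126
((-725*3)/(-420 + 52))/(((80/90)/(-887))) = -17363025/2944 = -5897.77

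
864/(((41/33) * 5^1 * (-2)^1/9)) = -128304/205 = -625.87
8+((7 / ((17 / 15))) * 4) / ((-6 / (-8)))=696 / 17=40.94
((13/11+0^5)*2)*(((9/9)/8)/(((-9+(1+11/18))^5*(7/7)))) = -6141096/457773754823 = -0.00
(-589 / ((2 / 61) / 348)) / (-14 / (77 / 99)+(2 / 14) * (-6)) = 7293587 / 22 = 331526.68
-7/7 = -1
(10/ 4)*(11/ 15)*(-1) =-11/ 6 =-1.83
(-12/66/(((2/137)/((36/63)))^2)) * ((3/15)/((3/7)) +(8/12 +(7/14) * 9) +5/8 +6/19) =-281328541/153615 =-1831.39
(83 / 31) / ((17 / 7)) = 581 / 527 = 1.10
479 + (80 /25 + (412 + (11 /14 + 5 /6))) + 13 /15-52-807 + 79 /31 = 43654 /1085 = 40.23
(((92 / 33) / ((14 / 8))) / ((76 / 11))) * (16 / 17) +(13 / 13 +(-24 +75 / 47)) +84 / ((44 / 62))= 340779248 / 3506811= 97.18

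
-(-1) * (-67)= -67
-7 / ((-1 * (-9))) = -7 / 9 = -0.78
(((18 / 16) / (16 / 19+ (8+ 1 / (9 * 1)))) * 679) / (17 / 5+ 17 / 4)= 580545 / 52054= 11.15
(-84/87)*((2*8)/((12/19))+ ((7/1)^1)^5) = -1413916/87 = -16251.91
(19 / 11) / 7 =19 / 77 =0.25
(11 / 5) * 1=2.20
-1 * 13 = -13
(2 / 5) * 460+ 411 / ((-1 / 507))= -208193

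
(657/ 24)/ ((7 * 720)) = 73/ 13440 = 0.01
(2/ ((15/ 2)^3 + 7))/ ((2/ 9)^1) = 72/ 3431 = 0.02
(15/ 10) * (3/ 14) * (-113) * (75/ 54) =-2825/ 56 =-50.45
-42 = -42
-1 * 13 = -13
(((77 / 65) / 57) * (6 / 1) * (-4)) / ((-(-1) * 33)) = -56 / 3705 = -0.02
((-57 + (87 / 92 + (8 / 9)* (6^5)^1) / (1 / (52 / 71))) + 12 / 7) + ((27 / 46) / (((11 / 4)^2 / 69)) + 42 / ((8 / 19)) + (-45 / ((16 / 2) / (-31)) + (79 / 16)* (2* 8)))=59378087159 / 11065208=5366.20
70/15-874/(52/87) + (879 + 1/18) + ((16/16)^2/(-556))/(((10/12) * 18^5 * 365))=-2403427024656013/4154246740800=-578.55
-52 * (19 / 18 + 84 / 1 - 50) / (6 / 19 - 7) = 311714 / 1143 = 272.72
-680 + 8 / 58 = -19716 / 29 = -679.86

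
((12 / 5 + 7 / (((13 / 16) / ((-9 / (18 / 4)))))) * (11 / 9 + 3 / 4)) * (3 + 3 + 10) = -273776 / 585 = -467.99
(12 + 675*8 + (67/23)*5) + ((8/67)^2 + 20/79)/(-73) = 3231112849865/595425449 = 5426.56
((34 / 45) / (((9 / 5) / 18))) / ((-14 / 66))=-748 / 21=-35.62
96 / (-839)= -96 / 839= -0.11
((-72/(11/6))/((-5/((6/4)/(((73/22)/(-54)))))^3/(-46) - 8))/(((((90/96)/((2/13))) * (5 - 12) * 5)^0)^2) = 4.91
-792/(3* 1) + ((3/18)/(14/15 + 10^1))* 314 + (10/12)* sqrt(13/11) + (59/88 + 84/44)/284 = -265599421/1024672 + 5* sqrt(143)/66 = -258.30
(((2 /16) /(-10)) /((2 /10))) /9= -1 /144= -0.01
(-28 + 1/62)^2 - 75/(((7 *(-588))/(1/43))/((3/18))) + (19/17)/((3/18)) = 4567356364679/5782905912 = 789.80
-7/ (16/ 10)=-35/ 8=-4.38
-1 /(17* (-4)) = 1 /68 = 0.01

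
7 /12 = 0.58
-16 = -16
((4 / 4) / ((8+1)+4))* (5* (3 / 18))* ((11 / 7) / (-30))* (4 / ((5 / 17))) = -0.05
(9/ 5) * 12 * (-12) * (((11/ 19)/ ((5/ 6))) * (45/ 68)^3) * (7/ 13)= -68201595/ 2427022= -28.10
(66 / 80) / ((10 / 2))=33 / 200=0.16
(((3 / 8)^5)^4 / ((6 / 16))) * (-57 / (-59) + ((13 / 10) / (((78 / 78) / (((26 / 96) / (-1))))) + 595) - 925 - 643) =-10668774190887819 / 1360447375436079431680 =-0.00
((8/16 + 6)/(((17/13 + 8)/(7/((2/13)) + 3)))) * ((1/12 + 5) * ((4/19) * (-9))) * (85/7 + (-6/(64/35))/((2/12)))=2534931555/1029952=2461.21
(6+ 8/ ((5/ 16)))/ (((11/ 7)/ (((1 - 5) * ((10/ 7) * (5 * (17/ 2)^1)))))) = -53720/ 11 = -4883.64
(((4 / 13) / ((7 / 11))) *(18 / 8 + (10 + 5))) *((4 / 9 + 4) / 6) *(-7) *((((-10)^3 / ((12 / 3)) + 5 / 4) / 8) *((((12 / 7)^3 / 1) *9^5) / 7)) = 57148111.42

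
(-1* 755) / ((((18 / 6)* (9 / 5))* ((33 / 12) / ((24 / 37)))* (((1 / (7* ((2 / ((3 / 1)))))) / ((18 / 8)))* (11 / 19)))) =-8033200 / 13431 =-598.11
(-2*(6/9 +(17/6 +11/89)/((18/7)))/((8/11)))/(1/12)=-192071/3204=-59.95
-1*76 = -76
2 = 2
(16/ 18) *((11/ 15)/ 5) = 88/ 675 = 0.13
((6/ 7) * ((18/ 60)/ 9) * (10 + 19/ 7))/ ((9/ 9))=89/ 245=0.36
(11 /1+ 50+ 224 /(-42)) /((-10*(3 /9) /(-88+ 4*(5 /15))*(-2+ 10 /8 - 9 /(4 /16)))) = -39.38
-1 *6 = -6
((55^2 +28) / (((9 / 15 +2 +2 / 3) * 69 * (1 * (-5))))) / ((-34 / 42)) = 9159 / 2737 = 3.35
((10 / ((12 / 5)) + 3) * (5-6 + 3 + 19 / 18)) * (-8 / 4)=-2365 / 54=-43.80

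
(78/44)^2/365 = 1521/176660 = 0.01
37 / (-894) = -37 / 894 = -0.04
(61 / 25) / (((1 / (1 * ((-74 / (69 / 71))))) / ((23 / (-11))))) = 320494 / 825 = 388.48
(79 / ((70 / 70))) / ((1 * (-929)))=-79 / 929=-0.09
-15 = -15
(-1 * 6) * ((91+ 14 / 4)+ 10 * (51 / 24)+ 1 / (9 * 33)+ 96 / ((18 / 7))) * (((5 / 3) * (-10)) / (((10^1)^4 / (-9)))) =-181867 / 13200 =-13.78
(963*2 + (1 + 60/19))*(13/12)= 476749/228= 2091.00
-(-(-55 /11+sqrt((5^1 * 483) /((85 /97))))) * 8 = 379.98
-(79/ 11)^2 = -6241/ 121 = -51.58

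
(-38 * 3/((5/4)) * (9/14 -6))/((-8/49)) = -5985/2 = -2992.50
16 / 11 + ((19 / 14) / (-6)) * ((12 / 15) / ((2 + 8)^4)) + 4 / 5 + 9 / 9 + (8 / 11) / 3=40389791 / 11550000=3.50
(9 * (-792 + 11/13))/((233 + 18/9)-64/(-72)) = -75735/2509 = -30.19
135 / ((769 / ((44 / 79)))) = 5940 / 60751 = 0.10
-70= -70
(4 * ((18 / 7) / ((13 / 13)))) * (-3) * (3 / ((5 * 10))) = -324 / 175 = -1.85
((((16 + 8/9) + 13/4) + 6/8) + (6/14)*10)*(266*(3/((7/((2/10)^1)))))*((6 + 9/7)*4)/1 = 4098224/245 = 16727.44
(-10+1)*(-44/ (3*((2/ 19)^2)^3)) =1552514073/ 16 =97032129.56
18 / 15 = 6 / 5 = 1.20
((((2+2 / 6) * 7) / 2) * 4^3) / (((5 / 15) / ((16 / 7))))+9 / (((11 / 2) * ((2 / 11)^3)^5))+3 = 3417748561018577 / 16384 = 208602817444.98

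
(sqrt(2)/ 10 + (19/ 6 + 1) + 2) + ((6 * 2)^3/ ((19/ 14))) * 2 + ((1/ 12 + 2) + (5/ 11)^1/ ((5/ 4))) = 2555.28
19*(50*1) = 950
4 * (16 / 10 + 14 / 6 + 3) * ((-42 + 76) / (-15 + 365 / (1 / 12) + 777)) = 7072 / 38565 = 0.18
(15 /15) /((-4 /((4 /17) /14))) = -1 /238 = -0.00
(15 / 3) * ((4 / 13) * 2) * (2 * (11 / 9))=880 / 117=7.52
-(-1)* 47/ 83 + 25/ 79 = 5788/ 6557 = 0.88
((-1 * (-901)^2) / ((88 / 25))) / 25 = -811801 / 88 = -9225.01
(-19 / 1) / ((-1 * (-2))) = -9.50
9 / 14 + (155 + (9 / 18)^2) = 4365 / 28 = 155.89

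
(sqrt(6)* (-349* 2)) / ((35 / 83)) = -57934* sqrt(6) / 35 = -4054.54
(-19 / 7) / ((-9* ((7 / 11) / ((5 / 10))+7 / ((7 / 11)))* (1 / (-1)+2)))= 209 / 8505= 0.02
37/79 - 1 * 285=-22478/79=-284.53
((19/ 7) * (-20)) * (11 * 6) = -3582.86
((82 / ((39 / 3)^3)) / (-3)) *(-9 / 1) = 246 / 2197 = 0.11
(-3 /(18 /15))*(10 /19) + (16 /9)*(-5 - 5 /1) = -3265 /171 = -19.09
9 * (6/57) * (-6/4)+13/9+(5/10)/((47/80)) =7028/8037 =0.87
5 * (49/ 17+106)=9255/ 17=544.41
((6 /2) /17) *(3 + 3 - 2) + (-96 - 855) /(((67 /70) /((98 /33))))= -36959696 /12529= -2949.93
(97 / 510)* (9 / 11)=291 / 1870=0.16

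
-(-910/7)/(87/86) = 11180/87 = 128.51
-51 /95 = -0.54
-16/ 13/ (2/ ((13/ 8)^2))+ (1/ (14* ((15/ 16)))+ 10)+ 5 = 13.45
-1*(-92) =92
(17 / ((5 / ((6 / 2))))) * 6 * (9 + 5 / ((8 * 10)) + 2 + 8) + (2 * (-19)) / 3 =27695 / 24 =1153.96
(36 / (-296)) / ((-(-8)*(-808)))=9 / 478336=0.00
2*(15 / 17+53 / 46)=1591 / 391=4.07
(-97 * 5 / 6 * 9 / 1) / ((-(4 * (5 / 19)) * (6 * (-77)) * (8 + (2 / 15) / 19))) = -525255 / 2811424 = -0.19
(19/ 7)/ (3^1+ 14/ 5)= 95/ 203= 0.47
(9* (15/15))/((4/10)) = 45/2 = 22.50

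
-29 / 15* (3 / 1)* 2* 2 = -116 / 5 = -23.20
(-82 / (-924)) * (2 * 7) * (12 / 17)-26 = -4698 / 187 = -25.12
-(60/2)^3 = -27000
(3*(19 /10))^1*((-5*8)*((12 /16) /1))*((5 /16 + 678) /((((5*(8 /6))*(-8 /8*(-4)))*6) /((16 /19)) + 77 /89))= -165171807 /271792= -607.71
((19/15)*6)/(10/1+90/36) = 76/125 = 0.61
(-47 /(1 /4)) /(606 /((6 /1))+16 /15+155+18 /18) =-2820 /3871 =-0.73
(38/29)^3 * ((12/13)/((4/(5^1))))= 823080/317057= 2.60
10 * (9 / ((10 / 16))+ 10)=244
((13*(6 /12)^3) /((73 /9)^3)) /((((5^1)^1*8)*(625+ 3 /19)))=180063 /1478638056320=0.00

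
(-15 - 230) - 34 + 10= -269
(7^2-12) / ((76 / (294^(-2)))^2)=37 / 43153547786496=0.00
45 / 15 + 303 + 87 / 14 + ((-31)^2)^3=12425055905 / 14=887503993.21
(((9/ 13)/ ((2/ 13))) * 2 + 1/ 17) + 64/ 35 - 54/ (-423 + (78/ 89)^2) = 2435574028/ 221108545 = 11.02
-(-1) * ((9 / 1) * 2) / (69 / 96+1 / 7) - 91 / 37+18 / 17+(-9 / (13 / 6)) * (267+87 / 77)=-132975111853 / 121518397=-1094.28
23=23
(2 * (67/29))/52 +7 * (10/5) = 10623/754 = 14.09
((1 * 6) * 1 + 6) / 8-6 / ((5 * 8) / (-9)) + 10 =257 / 20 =12.85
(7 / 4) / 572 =7 / 2288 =0.00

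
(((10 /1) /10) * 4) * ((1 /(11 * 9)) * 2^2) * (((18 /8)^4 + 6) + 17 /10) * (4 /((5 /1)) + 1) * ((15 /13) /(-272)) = -127983 /3111680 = -0.04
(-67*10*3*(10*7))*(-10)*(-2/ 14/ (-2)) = 100500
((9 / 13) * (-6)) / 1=-54 / 13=-4.15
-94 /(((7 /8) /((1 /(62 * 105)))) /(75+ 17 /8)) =-28999 /22785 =-1.27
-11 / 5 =-2.20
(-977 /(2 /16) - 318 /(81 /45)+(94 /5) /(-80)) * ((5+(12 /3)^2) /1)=-33570187 /200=-167850.94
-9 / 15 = -3 / 5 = -0.60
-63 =-63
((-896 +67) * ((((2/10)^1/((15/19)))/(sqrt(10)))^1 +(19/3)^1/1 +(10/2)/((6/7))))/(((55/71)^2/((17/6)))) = -5186125349/108900- 1349813447 * sqrt(10)/13612500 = -47936.39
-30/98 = -15/49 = -0.31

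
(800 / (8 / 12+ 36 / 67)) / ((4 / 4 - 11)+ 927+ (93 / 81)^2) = 29305800 / 40501967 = 0.72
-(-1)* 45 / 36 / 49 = 5 / 196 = 0.03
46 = 46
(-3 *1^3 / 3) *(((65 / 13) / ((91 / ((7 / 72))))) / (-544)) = 5 / 509184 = 0.00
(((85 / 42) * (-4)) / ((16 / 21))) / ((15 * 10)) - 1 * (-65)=15583 / 240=64.93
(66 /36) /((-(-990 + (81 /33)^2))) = 0.00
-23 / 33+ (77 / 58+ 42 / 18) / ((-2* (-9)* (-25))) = -607307 / 861300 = -0.71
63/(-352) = -0.18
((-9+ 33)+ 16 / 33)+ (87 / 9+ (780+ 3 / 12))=107501 / 132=814.40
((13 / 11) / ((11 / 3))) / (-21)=-13 / 847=-0.02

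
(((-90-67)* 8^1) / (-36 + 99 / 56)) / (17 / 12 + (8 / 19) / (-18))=5345536 / 202989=26.33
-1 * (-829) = 829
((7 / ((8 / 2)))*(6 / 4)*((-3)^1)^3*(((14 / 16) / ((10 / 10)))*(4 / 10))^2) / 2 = -27783 / 6400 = -4.34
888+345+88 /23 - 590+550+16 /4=27619 /23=1200.83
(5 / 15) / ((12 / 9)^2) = 0.19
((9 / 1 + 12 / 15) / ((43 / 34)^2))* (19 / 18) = 538118 / 83205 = 6.47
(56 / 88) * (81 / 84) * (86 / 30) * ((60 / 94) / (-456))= -387 / 157168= -0.00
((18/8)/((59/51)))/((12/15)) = 2.43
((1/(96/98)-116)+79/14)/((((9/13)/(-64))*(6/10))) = 16845.89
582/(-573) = -194/191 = -1.02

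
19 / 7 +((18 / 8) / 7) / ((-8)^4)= 311305 / 114688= 2.71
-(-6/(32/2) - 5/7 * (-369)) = -14739/56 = -263.20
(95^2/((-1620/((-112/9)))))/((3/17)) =859180/2187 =392.86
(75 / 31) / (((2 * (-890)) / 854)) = -6405 / 5518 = -1.16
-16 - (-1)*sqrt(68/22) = -16+sqrt(374)/11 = -14.24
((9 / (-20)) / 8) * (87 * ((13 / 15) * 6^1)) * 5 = -10179 / 80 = -127.24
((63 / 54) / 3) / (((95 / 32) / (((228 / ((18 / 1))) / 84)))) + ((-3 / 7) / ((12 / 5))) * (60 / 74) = -26231 / 209790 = -0.13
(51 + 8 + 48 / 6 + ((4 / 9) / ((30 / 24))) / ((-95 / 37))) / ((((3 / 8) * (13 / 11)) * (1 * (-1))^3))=-25153304 / 166725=-150.87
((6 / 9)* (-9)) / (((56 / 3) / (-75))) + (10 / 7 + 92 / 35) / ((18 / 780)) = 2399 / 12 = 199.92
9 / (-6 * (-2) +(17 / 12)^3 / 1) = 0.61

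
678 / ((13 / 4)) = 208.62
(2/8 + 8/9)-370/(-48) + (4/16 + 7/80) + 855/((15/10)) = 417013/720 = 579.18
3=3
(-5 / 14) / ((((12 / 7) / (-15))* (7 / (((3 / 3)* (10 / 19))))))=125 / 532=0.23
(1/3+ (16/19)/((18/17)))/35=193/5985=0.03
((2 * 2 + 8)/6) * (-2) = -4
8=8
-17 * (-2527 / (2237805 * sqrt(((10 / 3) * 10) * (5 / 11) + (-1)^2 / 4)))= 4522 * sqrt(67089) / 239445135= 0.00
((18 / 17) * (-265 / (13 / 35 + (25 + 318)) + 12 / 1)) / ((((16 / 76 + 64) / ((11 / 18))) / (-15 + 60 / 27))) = -648661387 / 448655976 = -1.45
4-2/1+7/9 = 25/9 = 2.78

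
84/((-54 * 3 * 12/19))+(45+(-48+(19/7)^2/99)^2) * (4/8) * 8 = 440834594419/47064402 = 9366.62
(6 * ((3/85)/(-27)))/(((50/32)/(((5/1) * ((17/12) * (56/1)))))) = -448/225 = -1.99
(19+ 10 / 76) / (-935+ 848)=-727 / 3306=-0.22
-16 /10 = -8 /5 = -1.60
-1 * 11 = -11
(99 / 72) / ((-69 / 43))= -473 / 552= -0.86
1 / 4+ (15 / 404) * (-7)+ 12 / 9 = 401 / 303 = 1.32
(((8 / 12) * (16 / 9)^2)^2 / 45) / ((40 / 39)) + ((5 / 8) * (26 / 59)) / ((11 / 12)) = 1140055241 / 2874210075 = 0.40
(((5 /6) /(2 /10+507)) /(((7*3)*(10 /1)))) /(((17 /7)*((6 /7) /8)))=35 /1164024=0.00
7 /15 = 0.47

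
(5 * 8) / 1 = 40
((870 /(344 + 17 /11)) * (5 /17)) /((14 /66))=526350 /150773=3.49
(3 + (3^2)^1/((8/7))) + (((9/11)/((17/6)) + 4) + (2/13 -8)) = 142313/19448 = 7.32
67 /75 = 0.89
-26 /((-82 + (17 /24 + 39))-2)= 624 /1063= 0.59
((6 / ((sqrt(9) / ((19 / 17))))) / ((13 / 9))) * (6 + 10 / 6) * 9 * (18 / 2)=212382 / 221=961.00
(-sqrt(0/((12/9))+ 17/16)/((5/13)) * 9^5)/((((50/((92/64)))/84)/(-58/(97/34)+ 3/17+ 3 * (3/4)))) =43784443127061 * sqrt(17)/26384000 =6842324.28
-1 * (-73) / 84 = 73 / 84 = 0.87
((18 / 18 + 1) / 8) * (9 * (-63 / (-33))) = 189 / 44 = 4.30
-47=-47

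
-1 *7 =-7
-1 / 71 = -0.01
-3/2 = -1.50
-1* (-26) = 26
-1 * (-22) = 22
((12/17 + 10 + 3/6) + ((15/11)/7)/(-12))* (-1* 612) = -527301/77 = -6848.06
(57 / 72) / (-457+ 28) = -19 / 10296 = -0.00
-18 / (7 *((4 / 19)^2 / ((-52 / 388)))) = 42237 / 5432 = 7.78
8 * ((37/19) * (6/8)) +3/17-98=-27823/323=-86.14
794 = 794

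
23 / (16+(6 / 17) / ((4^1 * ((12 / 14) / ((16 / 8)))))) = 782 / 551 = 1.42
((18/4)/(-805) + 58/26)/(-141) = -0.02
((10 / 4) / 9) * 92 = 230 / 9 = 25.56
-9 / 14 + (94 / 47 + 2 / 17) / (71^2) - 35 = -42762299 / 1199758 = -35.64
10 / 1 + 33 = 43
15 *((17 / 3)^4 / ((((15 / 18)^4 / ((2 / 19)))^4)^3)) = 284480097238427113282267812639522208169852928 / 1572654837691914764263856341131031513214111328125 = 0.00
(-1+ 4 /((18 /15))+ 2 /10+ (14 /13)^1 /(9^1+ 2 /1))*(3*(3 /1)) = 23.68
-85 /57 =-1.49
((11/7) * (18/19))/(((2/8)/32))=25344/133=190.56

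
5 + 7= 12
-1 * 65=-65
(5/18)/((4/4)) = 5/18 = 0.28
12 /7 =1.71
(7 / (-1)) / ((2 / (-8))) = 28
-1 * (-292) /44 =73 /11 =6.64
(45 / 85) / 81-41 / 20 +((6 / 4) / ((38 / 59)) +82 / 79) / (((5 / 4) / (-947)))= -2552.82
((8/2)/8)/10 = 1/20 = 0.05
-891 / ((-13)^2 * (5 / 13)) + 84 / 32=-5763 / 520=-11.08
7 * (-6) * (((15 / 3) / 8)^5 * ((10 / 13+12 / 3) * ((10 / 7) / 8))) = -1453125 / 425984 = -3.41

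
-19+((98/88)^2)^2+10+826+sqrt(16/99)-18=4 * sqrt(11)/33+3000493505/3748096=800.94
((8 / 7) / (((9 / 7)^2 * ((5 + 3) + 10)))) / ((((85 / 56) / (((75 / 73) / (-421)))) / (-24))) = 62720 / 42319341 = 0.00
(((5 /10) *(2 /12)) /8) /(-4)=-1 /384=-0.00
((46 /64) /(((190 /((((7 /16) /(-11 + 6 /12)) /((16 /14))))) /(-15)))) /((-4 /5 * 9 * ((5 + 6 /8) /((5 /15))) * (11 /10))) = -0.00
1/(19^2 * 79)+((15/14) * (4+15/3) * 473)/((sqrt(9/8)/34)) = 1/28519+723690 * sqrt(2)/7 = 146207.46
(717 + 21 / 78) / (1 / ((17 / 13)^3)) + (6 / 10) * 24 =462225469 / 285610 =1618.38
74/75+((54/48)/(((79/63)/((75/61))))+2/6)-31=-27542459/963800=-28.58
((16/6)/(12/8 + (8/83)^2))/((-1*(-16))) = 0.11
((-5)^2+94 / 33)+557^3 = 5702687788 / 33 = 172808720.85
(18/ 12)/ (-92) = -3/ 184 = -0.02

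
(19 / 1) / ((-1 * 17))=-19 / 17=-1.12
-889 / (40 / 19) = -16891 / 40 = -422.28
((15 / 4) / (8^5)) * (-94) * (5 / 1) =-3525 / 65536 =-0.05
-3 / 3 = -1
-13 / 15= -0.87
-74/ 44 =-37/ 22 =-1.68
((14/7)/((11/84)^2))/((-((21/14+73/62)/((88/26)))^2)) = -216986112/1164241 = -186.38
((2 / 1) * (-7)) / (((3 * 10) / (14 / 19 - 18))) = 2296 / 285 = 8.06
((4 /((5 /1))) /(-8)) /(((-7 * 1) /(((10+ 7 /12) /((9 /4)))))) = 0.07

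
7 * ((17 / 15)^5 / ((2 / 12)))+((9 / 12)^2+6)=85.09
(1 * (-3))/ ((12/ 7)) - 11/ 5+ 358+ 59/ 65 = 92289/ 260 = 354.96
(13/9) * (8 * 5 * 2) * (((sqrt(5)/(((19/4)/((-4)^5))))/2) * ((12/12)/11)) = -2129920 * sqrt(5)/1881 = -2531.98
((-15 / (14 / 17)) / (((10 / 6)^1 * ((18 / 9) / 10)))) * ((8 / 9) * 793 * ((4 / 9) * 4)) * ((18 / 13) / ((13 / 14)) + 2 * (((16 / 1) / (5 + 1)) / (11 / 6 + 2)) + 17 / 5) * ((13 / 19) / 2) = -4051733216 / 27531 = -147169.85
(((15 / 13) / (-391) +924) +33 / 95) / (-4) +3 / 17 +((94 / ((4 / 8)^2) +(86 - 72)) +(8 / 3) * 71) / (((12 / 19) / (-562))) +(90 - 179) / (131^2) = -515741.03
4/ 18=0.22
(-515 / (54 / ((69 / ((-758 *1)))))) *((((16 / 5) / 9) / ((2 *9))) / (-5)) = -4738 / 1381455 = -0.00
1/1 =1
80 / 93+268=25004 / 93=268.86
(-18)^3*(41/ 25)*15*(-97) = 69581592/ 5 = 13916318.40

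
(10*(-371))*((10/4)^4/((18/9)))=-1159375/16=-72460.94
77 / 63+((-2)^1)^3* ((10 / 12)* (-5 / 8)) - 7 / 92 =4399 / 828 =5.31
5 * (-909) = -4545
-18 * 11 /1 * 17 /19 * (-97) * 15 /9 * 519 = 282424230 /19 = 14864433.16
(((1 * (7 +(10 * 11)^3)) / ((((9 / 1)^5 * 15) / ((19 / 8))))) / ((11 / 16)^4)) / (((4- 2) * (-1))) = -34528096256 / 4322682045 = -7.99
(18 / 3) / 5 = 1.20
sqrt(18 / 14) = 3 * sqrt(7) / 7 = 1.13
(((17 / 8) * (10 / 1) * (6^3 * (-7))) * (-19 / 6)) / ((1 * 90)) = 2261 / 2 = 1130.50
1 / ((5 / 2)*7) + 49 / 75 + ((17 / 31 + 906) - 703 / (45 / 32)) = 19888754 / 48825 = 407.35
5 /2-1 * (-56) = 117 /2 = 58.50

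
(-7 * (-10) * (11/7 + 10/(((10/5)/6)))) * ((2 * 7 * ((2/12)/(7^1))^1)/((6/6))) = 2210/3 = 736.67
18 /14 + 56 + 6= 443 /7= 63.29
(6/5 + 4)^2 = 676/25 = 27.04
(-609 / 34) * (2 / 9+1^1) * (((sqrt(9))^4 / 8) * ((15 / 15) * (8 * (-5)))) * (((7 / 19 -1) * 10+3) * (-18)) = 170924985 / 323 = 529179.52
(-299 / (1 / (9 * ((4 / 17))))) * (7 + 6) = -139932 / 17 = -8231.29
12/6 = 2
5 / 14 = 0.36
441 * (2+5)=3087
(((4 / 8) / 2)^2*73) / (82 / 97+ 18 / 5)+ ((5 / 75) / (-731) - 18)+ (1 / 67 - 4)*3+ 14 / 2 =-555738259277 / 25342658880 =-21.93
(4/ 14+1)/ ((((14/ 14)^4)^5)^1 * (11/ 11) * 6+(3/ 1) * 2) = 0.11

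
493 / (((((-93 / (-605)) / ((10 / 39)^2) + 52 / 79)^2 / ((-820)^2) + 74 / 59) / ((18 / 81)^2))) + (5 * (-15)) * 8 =-580.59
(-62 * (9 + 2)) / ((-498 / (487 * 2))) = 332134 / 249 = 1333.87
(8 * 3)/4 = 6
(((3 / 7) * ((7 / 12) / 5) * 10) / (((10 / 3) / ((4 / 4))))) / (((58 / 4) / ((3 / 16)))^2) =27 / 1076480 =0.00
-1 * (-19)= 19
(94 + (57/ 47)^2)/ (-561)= -0.17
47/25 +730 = 18297/25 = 731.88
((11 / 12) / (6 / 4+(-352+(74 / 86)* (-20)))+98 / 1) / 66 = 18593851 / 12522708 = 1.48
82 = 82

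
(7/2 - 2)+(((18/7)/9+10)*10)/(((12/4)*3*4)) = 61/14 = 4.36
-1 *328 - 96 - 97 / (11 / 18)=-6410 / 11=-582.73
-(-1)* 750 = 750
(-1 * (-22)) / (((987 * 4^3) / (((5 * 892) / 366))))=12265 / 2889936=0.00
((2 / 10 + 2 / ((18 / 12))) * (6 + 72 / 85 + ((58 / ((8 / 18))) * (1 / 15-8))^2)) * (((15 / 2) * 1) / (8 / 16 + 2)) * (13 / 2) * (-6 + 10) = 544822847907 / 4250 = 128193611.27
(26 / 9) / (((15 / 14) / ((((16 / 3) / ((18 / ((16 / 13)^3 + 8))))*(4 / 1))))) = 2157568 / 68445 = 31.52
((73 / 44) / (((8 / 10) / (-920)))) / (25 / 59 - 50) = 99061 / 2574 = 38.49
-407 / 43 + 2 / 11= -4391 / 473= -9.28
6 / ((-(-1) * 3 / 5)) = 10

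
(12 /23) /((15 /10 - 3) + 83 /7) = 168 /3335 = 0.05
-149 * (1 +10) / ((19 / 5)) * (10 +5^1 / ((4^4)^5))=-90104977896284175 / 20890720927744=-4313.16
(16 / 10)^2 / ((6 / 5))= 32 / 15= 2.13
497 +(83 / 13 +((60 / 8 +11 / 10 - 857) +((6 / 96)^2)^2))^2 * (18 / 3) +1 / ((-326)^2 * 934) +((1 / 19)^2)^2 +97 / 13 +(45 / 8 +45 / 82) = 2559118200400639095180389903095609 / 601515646740444404409958400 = 4254449.93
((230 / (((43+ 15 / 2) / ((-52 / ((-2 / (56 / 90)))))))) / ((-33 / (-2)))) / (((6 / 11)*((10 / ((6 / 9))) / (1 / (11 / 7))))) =468832 / 1349865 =0.35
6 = 6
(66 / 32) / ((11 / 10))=1.88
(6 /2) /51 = 1 /17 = 0.06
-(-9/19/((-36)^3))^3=-0.00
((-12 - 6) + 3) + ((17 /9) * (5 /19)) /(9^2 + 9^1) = -46153 /3078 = -14.99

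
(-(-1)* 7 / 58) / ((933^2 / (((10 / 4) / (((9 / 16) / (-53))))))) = -7420 / 227197629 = -0.00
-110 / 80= -11 / 8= -1.38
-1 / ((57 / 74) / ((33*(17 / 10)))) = -6919 / 95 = -72.83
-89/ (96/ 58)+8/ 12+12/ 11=-27463/ 528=-52.01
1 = 1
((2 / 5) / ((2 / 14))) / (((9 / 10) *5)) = 28 / 45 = 0.62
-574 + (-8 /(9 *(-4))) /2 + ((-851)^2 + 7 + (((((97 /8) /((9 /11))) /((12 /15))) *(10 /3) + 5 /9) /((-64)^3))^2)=9280393008939126340297 /12824703626379264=723634.11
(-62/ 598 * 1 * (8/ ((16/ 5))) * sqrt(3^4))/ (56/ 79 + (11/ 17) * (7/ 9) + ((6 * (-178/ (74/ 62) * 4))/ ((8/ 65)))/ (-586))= -182794057965/ 3983695359748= -0.05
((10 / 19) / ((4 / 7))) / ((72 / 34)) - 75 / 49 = -73445 / 67032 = -1.10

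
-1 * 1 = -1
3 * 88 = 264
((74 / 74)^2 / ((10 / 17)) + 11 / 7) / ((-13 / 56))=-916 / 65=-14.09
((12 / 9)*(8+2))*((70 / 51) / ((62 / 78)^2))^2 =16793868000 / 266897569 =62.92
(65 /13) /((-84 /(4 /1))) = -5 /21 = -0.24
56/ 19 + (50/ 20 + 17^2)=11189/ 38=294.45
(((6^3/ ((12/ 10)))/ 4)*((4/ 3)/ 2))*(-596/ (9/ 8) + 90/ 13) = -611740/ 39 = -15685.64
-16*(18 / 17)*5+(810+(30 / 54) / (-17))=110965 / 153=725.26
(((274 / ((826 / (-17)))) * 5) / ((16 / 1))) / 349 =-11645 / 2306192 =-0.01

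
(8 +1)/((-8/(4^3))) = -72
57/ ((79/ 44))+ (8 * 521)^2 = 17372255.75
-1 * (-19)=19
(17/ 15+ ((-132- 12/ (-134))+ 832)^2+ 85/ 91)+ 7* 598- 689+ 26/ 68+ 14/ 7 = 102839494067147/ 208334490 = 493626.83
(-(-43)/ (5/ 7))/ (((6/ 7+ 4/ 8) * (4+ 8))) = 2107/ 570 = 3.70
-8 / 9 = -0.89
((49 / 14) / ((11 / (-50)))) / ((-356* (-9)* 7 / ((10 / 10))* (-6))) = 0.00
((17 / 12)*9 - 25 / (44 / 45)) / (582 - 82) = -141 / 5500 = -0.03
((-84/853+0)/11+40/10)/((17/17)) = 37448/9383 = 3.99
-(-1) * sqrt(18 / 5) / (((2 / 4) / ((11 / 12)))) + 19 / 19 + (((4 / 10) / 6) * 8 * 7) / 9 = 4.89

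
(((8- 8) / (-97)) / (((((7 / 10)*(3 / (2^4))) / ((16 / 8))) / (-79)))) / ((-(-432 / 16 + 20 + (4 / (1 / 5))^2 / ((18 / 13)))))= 0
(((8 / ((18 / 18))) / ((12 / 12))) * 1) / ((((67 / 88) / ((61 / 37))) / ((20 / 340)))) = 42944 / 42143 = 1.02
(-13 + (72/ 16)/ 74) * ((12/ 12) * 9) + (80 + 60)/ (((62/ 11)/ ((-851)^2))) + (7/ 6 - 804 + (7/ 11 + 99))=2723364118441/ 151404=17987398.74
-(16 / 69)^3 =-4096 / 328509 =-0.01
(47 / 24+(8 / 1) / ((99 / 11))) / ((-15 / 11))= -451 / 216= -2.09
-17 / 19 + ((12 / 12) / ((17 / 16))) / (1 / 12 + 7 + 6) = -41725 / 50711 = -0.82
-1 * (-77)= 77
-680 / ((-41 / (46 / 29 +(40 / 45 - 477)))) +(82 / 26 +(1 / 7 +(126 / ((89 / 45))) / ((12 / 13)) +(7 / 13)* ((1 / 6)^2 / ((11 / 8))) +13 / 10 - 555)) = -13269788720098 / 1588902315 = -8351.54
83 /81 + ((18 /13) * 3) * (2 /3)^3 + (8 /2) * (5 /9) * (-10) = -21025 /1053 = -19.97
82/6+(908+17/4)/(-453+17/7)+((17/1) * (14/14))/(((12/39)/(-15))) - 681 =-56700391/37848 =-1498.11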